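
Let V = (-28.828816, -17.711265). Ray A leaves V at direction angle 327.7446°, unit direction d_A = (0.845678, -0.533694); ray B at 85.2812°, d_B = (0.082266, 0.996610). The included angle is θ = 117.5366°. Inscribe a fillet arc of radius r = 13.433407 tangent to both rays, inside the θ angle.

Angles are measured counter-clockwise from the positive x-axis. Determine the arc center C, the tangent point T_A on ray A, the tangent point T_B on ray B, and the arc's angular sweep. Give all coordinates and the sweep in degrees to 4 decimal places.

bisector direction at 26.5129° = (0.894834,0.446399)
center distance |VC| = r/sin(θ/2) = 13.433407/sin(58.7683°) = 15.710163
C = V + |VC|·bis = (-14.7708,-10.6983)
T_A = V + ((C−V)·d_A)·d_A = V + 8.1457·d_A = (-21.9402,-22.0586)
T_B = V + ((C−V)·d_B)·d_B = V + 8.1457·d_B = (-28.1587,-9.5932)
sweep = 180° − θ = 62.4634°

center=(-14.7708,-10.6983) T_A=(-21.9402,-22.0586) T_B=(-28.1587,-9.5932) sweep=62.4634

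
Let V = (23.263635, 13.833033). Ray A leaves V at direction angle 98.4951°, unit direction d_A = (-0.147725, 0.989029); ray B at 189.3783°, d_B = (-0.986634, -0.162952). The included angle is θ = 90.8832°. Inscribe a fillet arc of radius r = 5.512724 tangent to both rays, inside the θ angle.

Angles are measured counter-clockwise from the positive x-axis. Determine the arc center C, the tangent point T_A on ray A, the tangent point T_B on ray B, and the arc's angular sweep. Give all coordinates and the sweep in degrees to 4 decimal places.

bisector direction at 143.9367° = (-0.808367,0.588679)
center distance |VC| = r/sin(θ/2) = 5.512724/sin(45.4416°) = 7.736769
C = V + |VC|·bis = (17.0095,18.3875)
T_A = V + ((C−V)·d_A)·d_A = V + 5.4284·d_A = (22.4617,19.2019)
T_B = V + ((C−V)·d_B)·d_B = V + 5.4284·d_B = (17.9078,12.9485)
sweep = 180° − θ = 89.1168°

center=(17.0095,18.3875) T_A=(22.4617,19.2019) T_B=(17.9078,12.9485) sweep=89.1168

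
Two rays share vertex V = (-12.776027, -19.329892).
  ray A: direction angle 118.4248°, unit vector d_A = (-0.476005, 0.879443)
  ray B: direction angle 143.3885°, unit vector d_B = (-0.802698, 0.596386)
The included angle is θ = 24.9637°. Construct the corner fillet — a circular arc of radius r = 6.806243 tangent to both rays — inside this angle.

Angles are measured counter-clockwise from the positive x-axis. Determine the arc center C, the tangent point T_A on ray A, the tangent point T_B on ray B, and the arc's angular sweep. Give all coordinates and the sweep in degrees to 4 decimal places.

bisector direction at 130.9067° = (-0.654829,0.755777)
center distance |VC| = r/sin(θ/2) = 6.806243/sin(12.4818°) = 31.491382
C = V + |VC|·bis = (-33.3975,4.4706)
T_A = V + ((C−V)·d_A)·d_A = V + 30.7471·d_A = (-27.4118,7.7104)
T_B = V + ((C−V)·d_B)·d_B = V + 30.7471·d_B = (-37.4566,-0.9928)
sweep = 180° − θ = 155.0363°

center=(-33.3975,4.4706) T_A=(-27.4118,7.7104) T_B=(-37.4566,-0.9928) sweep=155.0363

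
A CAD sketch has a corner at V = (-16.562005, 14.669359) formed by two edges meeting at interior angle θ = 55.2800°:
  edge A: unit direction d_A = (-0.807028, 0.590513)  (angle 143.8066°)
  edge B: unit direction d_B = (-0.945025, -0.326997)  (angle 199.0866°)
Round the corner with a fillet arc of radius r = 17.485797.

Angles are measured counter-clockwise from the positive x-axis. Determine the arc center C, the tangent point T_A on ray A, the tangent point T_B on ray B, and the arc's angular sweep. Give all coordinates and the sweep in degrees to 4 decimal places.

bisector direction at 171.4466° = (-0.988878,0.148731)
center distance |VC| = r/sin(θ/2) = 17.485797/sin(27.6400°) = 37.691844
C = V + |VC|·bis = (-53.8346,20.2753)
T_A = V + ((C−V)·d_A)·d_A = V + 33.3904·d_A = (-43.5090,34.3868)
T_B = V + ((C−V)·d_B)·d_B = V + 33.3904·d_B = (-48.1168,3.7508)
sweep = 180° − θ = 124.7200°

center=(-53.8346,20.2753) T_A=(-43.5090,34.3868) T_B=(-48.1168,3.7508) sweep=124.7200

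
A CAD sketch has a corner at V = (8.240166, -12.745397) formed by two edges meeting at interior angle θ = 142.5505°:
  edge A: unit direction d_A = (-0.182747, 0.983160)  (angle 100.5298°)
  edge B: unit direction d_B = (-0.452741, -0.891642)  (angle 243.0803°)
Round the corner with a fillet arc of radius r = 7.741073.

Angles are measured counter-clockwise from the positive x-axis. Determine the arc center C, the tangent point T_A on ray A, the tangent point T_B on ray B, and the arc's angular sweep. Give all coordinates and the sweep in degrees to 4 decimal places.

bisector direction at 171.8050° = (-0.989789,0.142542)
center distance |VC| = r/sin(θ/2) = 7.741073/sin(71.2752°) = 8.173693
C = V + |VC|·bis = (0.1499,-11.5803)
T_A = V + ((C−V)·d_A)·d_A = V + 2.6239·d_A = (7.7606,-10.1656)
T_B = V + ((C−V)·d_B)·d_B = V + 2.6239·d_B = (7.0522,-15.0850)
sweep = 180° − θ = 37.4495°

center=(0.1499,-11.5803) T_A=(7.7606,-10.1656) T_B=(7.0522,-15.0850) sweep=37.4495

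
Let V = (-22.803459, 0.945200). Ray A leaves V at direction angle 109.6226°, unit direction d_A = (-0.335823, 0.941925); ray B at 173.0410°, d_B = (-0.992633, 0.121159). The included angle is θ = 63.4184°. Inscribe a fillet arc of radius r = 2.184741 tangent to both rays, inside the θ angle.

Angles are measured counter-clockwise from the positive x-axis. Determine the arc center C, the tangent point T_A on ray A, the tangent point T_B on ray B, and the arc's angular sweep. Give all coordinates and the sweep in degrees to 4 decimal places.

bisector direction at 141.3318° = (-0.780777,0.624809)
center distance |VC| = r/sin(θ/2) = 2.184741/sin(31.7092°) = 4.156596
C = V + |VC|·bis = (-26.0488,3.5423)
T_A = V + ((C−V)·d_A)·d_A = V + 3.5361·d_A = (-23.9910,4.2760)
T_B = V + ((C−V)·d_B)·d_B = V + 3.5361·d_B = (-26.3135,1.3736)
sweep = 180° − θ = 116.5816°

center=(-26.0488,3.5423) T_A=(-23.9910,4.2760) T_B=(-26.3135,1.3736) sweep=116.5816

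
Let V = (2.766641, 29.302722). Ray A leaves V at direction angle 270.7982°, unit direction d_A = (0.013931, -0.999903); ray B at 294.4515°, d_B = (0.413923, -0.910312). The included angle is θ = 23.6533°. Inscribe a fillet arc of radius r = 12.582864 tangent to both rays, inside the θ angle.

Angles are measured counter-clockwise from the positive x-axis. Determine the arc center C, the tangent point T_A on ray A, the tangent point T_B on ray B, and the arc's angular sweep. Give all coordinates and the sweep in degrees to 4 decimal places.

bisector direction at 282.6249° = (0.218566,-0.975822)
center distance |VC| = r/sin(θ/2) = 12.582864/sin(11.8267°) = 61.394400
C = V + |VC|·bis = (16.1854,-30.6073)
T_A = V + ((C−V)·d_A)·d_A = V + 60.0911·d_A = (3.6038,-30.7826)
T_B = V + ((C−V)·d_B)·d_B = V + 60.0911·d_B = (27.6397,-25.3990)
sweep = 180° − θ = 156.3467°

center=(16.1854,-30.6073) T_A=(3.6038,-30.7826) T_B=(27.6397,-25.3990) sweep=156.3467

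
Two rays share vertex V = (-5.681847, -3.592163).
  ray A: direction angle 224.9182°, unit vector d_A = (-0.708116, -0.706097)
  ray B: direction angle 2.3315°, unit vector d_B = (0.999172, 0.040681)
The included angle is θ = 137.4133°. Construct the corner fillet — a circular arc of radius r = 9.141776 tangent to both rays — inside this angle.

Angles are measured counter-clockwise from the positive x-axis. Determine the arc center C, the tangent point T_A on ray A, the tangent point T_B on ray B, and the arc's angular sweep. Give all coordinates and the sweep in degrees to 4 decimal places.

center=(-1.7499,-12.5814) T_A=(-8.2049,-6.1080) T_B=(-2.1218,-3.4472) sweep=42.5867

bisector direction at 293.6248° = (0.400746,-0.916189)
center distance |VC| = r/sin(θ/2) = 9.141776/sin(68.7066°) = 9.811579
C = V + |VC|·bis = (-1.7499,-12.5814)
T_A = V + ((C−V)·d_A)·d_A = V + 3.5630·d_A = (-8.2049,-6.1080)
T_B = V + ((C−V)·d_B)·d_B = V + 3.5630·d_B = (-2.1218,-3.4472)
sweep = 180° − θ = 42.5867°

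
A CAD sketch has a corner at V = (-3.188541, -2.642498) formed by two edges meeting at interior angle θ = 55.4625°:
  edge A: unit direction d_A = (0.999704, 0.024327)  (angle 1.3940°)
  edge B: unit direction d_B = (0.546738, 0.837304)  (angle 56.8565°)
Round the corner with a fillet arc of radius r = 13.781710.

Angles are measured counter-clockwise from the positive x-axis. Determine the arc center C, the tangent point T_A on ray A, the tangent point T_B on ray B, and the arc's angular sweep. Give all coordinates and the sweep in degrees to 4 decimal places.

bisector direction at 29.1252° = (0.873558,0.486720)
center distance |VC| = r/sin(θ/2) = 13.781710/sin(27.7312°) = 29.617393
C = V + |VC|·bis = (22.6840,11.7729)
T_A = V + ((C−V)·d_A)·d_A = V + 26.2155·d_A = (23.0192,-2.0047)
T_B = V + ((C−V)·d_B)·d_B = V + 26.2155·d_B = (11.1445,19.3079)
sweep = 180° − θ = 124.5375°

center=(22.6840,11.7729) T_A=(23.0192,-2.0047) T_B=(11.1445,19.3079) sweep=124.5375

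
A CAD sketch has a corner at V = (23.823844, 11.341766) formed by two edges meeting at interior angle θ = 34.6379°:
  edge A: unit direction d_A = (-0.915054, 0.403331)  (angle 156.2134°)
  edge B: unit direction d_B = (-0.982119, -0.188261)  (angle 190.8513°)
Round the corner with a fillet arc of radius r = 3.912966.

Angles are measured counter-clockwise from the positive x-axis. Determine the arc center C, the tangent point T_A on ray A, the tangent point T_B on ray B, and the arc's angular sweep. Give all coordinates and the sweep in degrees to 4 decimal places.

bisector direction at 173.5324° = (-0.993636,0.112642)
center distance |VC| = r/sin(θ/2) = 3.912966/sin(17.3190°) = 13.144404
C = V + |VC|·bis = (10.7631,12.8224)
T_A = V + ((C−V)·d_A)·d_A = V + 12.5485·d_A = (12.3413,16.4030)
T_B = V + ((C−V)·d_B)·d_B = V + 12.5485·d_B = (11.4998,8.9794)
sweep = 180° − θ = 145.3621°

center=(10.7631,12.8224) T_A=(12.3413,16.4030) T_B=(11.4998,8.9794) sweep=145.3621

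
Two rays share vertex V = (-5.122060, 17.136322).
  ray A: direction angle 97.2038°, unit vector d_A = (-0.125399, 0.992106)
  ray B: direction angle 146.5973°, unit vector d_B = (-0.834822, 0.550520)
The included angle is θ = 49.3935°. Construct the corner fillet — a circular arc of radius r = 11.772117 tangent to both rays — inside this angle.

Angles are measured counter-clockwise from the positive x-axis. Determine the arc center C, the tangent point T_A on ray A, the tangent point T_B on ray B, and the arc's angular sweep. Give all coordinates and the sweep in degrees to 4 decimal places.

bisector direction at 121.9005° = (-0.528446,0.848967)
center distance |VC| = r/sin(θ/2) = 11.772117/sin(24.6968°) = 28.175393
C = V + |VC|·bis = (-20.0112,41.0563)
T_A = V + ((C−V)·d_A)·d_A = V + 25.5982·d_A = (-8.3321,42.5325)
T_B = V + ((C−V)·d_B)·d_B = V + 25.5982·d_B = (-26.4920,31.2287)
sweep = 180° − θ = 130.6065°

center=(-20.0112,41.0563) T_A=(-8.3321,42.5325) T_B=(-26.4920,31.2287) sweep=130.6065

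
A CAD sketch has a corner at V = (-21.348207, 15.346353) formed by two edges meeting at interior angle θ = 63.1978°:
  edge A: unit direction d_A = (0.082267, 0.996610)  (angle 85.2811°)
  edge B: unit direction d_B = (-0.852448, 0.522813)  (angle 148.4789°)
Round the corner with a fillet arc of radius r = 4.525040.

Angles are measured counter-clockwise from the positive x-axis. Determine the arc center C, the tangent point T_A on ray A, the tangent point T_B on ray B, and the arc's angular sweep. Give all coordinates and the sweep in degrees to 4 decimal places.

bisector direction at 116.8800° = (-0.452123,0.891955)
center distance |VC| = r/sin(θ/2) = 4.525040/sin(31.5989°) = 8.636074
C = V + |VC|·bis = (-25.2528,23.0493)
T_A = V + ((C−V)·d_A)·d_A = V + 7.3557·d_A = (-20.7431,22.6771)
T_B = V + ((C−V)·d_B)·d_B = V + 7.3557·d_B = (-27.6185,19.1920)
sweep = 180° − θ = 116.8022°

center=(-25.2528,23.0493) T_A=(-20.7431,22.6771) T_B=(-27.6185,19.1920) sweep=116.8022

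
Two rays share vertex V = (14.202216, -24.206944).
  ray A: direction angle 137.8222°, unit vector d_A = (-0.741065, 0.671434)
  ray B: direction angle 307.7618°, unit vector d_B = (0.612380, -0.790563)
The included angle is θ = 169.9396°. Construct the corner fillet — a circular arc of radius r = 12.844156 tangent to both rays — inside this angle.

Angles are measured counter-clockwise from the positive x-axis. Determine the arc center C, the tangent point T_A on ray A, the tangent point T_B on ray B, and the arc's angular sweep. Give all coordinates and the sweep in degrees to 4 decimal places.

center=(4.7404,-32.9662) T_A=(13.3644,-23.4479) T_B=(14.8945,-25.1007) sweep=10.0604

bisector direction at 222.7920° = (-0.733825,-0.679339)
center distance |VC| = r/sin(θ/2) = 12.844156/sin(84.9698°) = 12.893815
C = V + |VC|·bis = (4.7404,-32.9662)
T_A = V + ((C−V)·d_A)·d_A = V + 1.1305·d_A = (13.3644,-23.4479)
T_B = V + ((C−V)·d_B)·d_B = V + 1.1305·d_B = (14.8945,-25.1007)
sweep = 180° − θ = 10.0604°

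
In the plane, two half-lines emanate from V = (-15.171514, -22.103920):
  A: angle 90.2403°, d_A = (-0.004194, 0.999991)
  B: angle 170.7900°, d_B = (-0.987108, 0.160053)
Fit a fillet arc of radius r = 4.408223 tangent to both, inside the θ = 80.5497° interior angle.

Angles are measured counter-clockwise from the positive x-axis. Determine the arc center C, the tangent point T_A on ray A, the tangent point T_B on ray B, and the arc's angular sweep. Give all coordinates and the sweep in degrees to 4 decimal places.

center=(-19.6015,-16.9198) T_A=(-15.1933,-16.9013) T_B=(-20.3071,-21.2712) sweep=99.4503

bisector direction at 130.5152° = (-0.649649,0.760234)
center distance |VC| = r/sin(θ/2) = 4.408223/sin(40.2749°) = 6.819072
C = V + |VC|·bis = (-19.6015,-16.9198)
T_A = V + ((C−V)·d_A)·d_A = V + 5.2026·d_A = (-15.1933,-16.9013)
T_B = V + ((C−V)·d_B)·d_B = V + 5.2026·d_B = (-20.3071,-21.2712)
sweep = 180° − θ = 99.4503°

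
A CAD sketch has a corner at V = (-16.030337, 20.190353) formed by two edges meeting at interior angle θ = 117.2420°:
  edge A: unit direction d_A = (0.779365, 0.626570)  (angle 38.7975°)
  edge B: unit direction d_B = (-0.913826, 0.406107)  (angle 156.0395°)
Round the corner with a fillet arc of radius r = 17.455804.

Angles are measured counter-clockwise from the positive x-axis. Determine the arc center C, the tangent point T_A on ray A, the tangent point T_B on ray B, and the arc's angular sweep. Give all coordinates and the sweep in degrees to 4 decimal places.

center=(-18.6703,40.4654) T_A=(-7.7330,26.8610) T_B=(-25.7592,24.5139) sweep=62.7580

bisector direction at 97.4185° = (-0.129116,0.991630)
center distance |VC| = r/sin(θ/2) = 17.455804/sin(58.6210°) = 20.446236
C = V + |VC|·bis = (-18.6703,40.4654)
T_A = V + ((C−V)·d_A)·d_A = V + 10.6463·d_A = (-7.7330,26.8610)
T_B = V + ((C−V)·d_B)·d_B = V + 10.6463·d_B = (-25.7592,24.5139)
sweep = 180° − θ = 62.7580°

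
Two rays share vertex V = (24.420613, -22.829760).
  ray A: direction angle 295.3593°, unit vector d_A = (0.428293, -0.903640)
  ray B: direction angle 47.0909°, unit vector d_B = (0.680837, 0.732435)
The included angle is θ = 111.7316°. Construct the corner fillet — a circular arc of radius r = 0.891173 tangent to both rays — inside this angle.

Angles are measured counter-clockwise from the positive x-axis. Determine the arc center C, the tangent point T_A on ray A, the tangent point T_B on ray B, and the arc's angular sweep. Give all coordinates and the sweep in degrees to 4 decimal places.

center=(25.4847,-22.9940) T_A=(24.6794,-23.3757) T_B=(24.8319,-22.3873) sweep=68.2684

bisector direction at 351.2251° = (0.988295,-0.152553)
center distance |VC| = r/sin(θ/2) = 0.891173/sin(55.8658°) = 1.076653
C = V + |VC|·bis = (25.4847,-22.9940)
T_A = V + ((C−V)·d_A)·d_A = V + 0.6041·d_A = (24.6794,-23.3757)
T_B = V + ((C−V)·d_B)·d_B = V + 0.6041·d_B = (24.8319,-22.3873)
sweep = 180° − θ = 68.2684°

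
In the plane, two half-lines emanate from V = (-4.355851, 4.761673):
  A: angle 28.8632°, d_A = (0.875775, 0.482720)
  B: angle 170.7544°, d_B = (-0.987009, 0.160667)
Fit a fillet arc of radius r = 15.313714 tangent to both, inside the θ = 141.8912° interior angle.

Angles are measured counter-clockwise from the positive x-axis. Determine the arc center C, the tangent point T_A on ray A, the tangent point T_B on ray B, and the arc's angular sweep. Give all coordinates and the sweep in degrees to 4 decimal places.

bisector direction at 99.8088° = (-0.170361,0.985382)
center distance |VC| = r/sin(θ/2) = 15.313714/sin(70.9456°) = 16.201405
C = V + |VC|·bis = (-7.1159,20.7262)
T_A = V + ((C−V)·d_A)·d_A = V + 5.2892·d_A = (0.2763,7.3149)
T_B = V + ((C−V)·d_B)·d_B = V + 5.2892·d_B = (-9.5763,5.6115)
sweep = 180° − θ = 38.1088°

center=(-7.1159,20.7262) T_A=(0.2763,7.3149) T_B=(-9.5763,5.6115) sweep=38.1088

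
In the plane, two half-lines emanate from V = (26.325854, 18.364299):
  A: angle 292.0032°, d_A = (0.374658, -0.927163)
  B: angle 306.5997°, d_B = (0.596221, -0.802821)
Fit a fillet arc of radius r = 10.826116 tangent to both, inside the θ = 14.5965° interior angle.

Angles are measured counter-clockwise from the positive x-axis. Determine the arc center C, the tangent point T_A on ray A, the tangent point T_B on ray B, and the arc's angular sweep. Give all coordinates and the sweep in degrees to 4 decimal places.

bisector direction at 299.3014° = (0.489405,-0.872057)
center distance |VC| = r/sin(θ/2) = 10.826116/sin(7.2983°) = 85.221983
C = V + |VC|·bis = (68.0339,-55.9541)
T_A = V + ((C−V)·d_A)·d_A = V + 84.5315·d_A = (57.9963,-60.0102)
T_B = V + ((C−V)·d_B)·d_B = V + 84.5315·d_B = (76.7253,-49.4994)
sweep = 180° − θ = 165.4035°

center=(68.0339,-55.9541) T_A=(57.9963,-60.0102) T_B=(76.7253,-49.4994) sweep=165.4035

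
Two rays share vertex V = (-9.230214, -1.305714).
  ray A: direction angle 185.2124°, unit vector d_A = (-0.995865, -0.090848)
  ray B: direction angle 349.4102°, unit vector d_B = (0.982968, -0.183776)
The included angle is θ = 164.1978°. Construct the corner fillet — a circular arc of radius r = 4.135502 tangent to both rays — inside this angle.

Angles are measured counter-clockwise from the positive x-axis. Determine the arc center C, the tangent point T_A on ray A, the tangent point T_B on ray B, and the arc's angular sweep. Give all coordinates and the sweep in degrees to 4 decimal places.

center=(-9.4261,-5.4763) T_A=(-9.8018,-1.3579) T_B=(-8.6661,-1.4112) sweep=15.8022

bisector direction at 267.3113° = (-0.046909,-0.998899)
center distance |VC| = r/sin(θ/2) = 4.135502/sin(82.0989°) = 4.175137
C = V + |VC|·bis = (-9.4261,-5.4763)
T_A = V + ((C−V)·d_A)·d_A = V + 0.5739·d_A = (-9.8018,-1.3579)
T_B = V + ((C−V)·d_B)·d_B = V + 0.5739·d_B = (-8.6661,-1.4112)
sweep = 180° − θ = 15.8022°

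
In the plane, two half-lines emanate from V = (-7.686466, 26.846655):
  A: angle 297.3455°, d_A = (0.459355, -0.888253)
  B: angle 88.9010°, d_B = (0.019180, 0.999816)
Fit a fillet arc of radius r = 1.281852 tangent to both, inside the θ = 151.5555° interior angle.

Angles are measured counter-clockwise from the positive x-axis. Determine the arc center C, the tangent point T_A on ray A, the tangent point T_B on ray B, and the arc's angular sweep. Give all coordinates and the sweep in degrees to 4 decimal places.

bisector direction at 13.1233° = (0.973884,0.227047)
center distance |VC| = r/sin(θ/2) = 1.281852/sin(75.7777°) = 1.322383
C = V + |VC|·bis = (-6.3986,27.1469)
T_A = V + ((C−V)·d_A)·d_A = V + 0.3249·d_A = (-7.5372,26.5581)
T_B = V + ((C−V)·d_B)·d_B = V + 0.3249·d_B = (-7.6802,27.1715)
sweep = 180° − θ = 28.4445°

center=(-6.3986,27.1469) T_A=(-7.5372,26.5581) T_B=(-7.6802,27.1715) sweep=28.4445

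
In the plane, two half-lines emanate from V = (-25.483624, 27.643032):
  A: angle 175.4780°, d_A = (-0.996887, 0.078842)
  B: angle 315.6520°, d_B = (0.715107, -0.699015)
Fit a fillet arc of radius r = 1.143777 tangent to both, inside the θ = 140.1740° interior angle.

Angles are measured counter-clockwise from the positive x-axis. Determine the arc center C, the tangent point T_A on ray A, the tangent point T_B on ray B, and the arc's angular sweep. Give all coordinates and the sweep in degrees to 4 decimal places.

center=(-25.9868,26.5355) T_A=(-25.8967,27.6757) T_B=(-25.1873,27.3534) sweep=39.8260

bisector direction at 245.5650° = (-0.413661,-0.910431)
center distance |VC| = r/sin(θ/2) = 1.143777/sin(70.0870°) = 1.216511
C = V + |VC|·bis = (-25.9868,26.5355)
T_A = V + ((C−V)·d_A)·d_A = V + 0.4143·d_A = (-25.8967,27.6757)
T_B = V + ((C−V)·d_B)·d_B = V + 0.4143·d_B = (-25.1873,27.3534)
sweep = 180° − θ = 39.8260°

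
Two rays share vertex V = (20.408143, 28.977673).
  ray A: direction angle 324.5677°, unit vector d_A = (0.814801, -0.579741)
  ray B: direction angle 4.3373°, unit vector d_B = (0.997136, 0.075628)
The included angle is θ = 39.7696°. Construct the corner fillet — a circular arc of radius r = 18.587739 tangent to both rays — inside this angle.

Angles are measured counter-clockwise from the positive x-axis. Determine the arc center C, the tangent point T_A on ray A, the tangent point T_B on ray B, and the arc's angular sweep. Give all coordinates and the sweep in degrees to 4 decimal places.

center=(73.0574,14.3297) T_A=(62.2813,-0.8156) T_B=(71.6516,32.8642) sweep=140.2304

bisector direction at 344.4525° = (0.963409,-0.268037)
center distance |VC| = r/sin(θ/2) = 18.587739/sin(19.8848°) = 54.648911
C = V + |VC|·bis = (73.0574,14.3297)
T_A = V + ((C−V)·d_A)·d_A = V + 51.3907·d_A = (62.2813,-0.8156)
T_B = V + ((C−V)·d_B)·d_B = V + 51.3907·d_B = (71.6516,32.8642)
sweep = 180° − θ = 140.2304°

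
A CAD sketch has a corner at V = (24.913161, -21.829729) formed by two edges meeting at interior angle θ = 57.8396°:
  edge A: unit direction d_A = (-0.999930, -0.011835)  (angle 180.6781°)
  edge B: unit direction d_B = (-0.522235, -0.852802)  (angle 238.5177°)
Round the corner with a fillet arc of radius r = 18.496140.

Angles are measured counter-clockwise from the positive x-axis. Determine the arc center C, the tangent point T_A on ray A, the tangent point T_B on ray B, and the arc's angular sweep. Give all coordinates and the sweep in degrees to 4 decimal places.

bisector direction at 209.5979° = (-0.869513,-0.493910)
center distance |VC| = r/sin(θ/2) = 18.496140/sin(28.9198°) = 38.247969
C = V + |VC|·bis = (-8.3439,-40.7208)
T_A = V + ((C−V)·d_A)·d_A = V + 33.4784·d_A = (-8.5628,-22.2259)
T_B = V + ((C−V)·d_B)·d_B = V + 33.4784·d_B = (7.4296,-50.3801)
sweep = 180° − θ = 122.1604°

center=(-8.3439,-40.7208) T_A=(-8.5628,-22.2259) T_B=(7.4296,-50.3801) sweep=122.1604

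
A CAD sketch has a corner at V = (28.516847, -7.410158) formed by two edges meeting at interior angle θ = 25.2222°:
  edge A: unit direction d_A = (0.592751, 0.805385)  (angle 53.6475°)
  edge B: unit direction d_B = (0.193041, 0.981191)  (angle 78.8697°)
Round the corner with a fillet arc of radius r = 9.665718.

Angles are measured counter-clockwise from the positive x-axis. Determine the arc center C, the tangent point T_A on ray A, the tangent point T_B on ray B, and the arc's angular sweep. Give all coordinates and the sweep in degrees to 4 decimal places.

center=(46.3406,33.1140) T_A=(54.1253,27.3846) T_B=(36.8567,34.9799) sweep=154.7778

bisector direction at 66.2586° = (0.402609,0.915372)
center distance |VC| = r/sin(θ/2) = 9.665718/sin(12.6111°) = 44.270673
C = V + |VC|·bis = (46.3406,33.1140)
T_A = V + ((C−V)·d_A)·d_A = V + 43.2026·d_A = (54.1253,27.3846)
T_B = V + ((C−V)·d_B)·d_B = V + 43.2026·d_B = (36.8567,34.9799)
sweep = 180° − θ = 154.7778°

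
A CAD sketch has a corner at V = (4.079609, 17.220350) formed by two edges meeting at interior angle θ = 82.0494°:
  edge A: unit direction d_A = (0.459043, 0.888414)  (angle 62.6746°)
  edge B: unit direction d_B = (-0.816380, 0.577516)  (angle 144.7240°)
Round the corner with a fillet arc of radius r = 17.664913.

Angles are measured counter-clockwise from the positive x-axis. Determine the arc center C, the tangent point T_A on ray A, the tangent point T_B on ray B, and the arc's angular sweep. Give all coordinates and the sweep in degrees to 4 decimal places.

bisector direction at 103.6993° = (-0.236826,0.971552)
center distance |VC| = r/sin(θ/2) = 17.664913/sin(41.0247°) = 26.912454
C = V + |VC|·bis = (-2.2940,43.3672)
T_A = V + ((C−V)·d_A)·d_A = V + 20.3035·d_A = (13.3998,35.2582)
T_B = V + ((C−V)·d_B)·d_B = V + 20.3035·d_B = (-12.4957,28.9459)
sweep = 180° − θ = 97.9506°

center=(-2.2940,43.3672) T_A=(13.3998,35.2582) T_B=(-12.4957,28.9459) sweep=97.9506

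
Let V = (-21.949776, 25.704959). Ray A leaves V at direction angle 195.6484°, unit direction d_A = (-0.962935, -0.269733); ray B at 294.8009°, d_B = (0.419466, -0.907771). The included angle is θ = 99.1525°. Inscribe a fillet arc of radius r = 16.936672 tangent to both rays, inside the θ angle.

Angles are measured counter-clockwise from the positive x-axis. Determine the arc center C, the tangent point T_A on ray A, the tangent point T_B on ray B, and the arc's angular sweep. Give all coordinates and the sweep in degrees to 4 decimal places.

bisector direction at 245.2247° = (-0.419061,-0.907958)
center distance |VC| = r/sin(θ/2) = 16.936672/sin(49.5763°) = 22.247929
C = V + |VC|·bis = (-31.2730,5.5048)
T_A = V + ((C−V)·d_A)·d_A = V + 14.4263·d_A = (-35.8414,21.8137)
T_B = V + ((C−V)·d_B)·d_B = V + 14.4263·d_B = (-15.8984,12.6091)
sweep = 180° − θ = 80.8475°

center=(-31.2730,5.5048) T_A=(-35.8414,21.8137) T_B=(-15.8984,12.6091) sweep=80.8475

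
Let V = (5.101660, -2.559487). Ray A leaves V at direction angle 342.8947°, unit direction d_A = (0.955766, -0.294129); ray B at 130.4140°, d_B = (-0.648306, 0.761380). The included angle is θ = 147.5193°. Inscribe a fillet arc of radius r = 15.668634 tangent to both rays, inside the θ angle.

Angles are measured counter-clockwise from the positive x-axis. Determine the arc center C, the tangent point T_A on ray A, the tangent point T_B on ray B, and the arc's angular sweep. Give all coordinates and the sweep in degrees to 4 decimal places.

center=(14.0725,11.0736) T_A=(9.4639,-3.9019) T_B=(2.1427,0.9155) sweep=32.4807

bisector direction at 56.6543° = (0.549689,0.835370)
center distance |VC| = r/sin(θ/2) = 15.668634/sin(73.7596°) = 16.319845
C = V + |VC|·bis = (14.0725,11.0736)
T_A = V + ((C−V)·d_A)·d_A = V + 4.5641·d_A = (9.4639,-3.9019)
T_B = V + ((C−V)·d_B)·d_B = V + 4.5641·d_B = (2.1427,0.9155)
sweep = 180° − θ = 32.4807°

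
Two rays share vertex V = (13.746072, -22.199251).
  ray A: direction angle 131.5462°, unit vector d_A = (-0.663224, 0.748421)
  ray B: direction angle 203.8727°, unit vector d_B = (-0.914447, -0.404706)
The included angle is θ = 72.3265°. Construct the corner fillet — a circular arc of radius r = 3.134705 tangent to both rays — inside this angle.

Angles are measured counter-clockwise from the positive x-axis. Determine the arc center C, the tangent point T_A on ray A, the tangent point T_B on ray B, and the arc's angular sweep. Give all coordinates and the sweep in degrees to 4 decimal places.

bisector direction at 167.7094° = (-0.977081,0.212869)
center distance |VC| = r/sin(θ/2) = 3.134705/sin(36.1632°) = 5.312267
C = V + |VC|·bis = (8.5556,-21.0684)
T_A = V + ((C−V)·d_A)·d_A = V + 4.2888·d_A = (10.9016,-18.9894)
T_B = V + ((C−V)·d_B)·d_B = V + 4.2888·d_B = (9.8242,-23.9350)
sweep = 180° − θ = 107.6735°

center=(8.5556,-21.0684) T_A=(10.9016,-18.9894) T_B=(9.8242,-23.9350) sweep=107.6735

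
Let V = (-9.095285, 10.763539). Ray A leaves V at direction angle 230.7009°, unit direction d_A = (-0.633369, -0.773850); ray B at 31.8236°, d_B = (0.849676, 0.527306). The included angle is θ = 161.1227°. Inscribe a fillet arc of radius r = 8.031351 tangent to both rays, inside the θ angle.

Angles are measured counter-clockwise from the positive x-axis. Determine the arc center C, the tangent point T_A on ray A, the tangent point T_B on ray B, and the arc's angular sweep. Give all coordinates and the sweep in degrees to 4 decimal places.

center=(-3.7259,4.6435) T_A=(-9.9409,9.7303) T_B=(-7.9608,11.4676) sweep=18.8773

bisector direction at 311.2622° = (0.659507,-0.751699)
center distance |VC| = r/sin(θ/2) = 8.031351/sin(80.5614°) = 8.141574
C = V + |VC|·bis = (-3.7259,4.6435)
T_A = V + ((C−V)·d_A)·d_A = V + 1.3351·d_A = (-9.9409,9.7303)
T_B = V + ((C−V)·d_B)·d_B = V + 1.3351·d_B = (-7.9608,11.4676)
sweep = 180° − θ = 18.8773°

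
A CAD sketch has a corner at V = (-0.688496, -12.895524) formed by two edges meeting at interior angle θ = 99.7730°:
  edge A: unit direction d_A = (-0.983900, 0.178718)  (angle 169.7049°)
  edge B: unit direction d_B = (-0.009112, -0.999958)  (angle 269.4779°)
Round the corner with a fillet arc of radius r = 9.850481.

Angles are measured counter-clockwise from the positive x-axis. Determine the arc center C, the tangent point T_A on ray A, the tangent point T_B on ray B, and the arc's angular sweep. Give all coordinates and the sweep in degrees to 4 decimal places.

bisector direction at 219.5914° = (-0.770609,-0.637308)
center distance |VC| = r/sin(θ/2) = 9.850481/sin(49.8865°) = 12.880325
C = V + |VC|·bis = (-10.6142,-21.1043)
T_A = V + ((C−V)·d_A)·d_A = V + 8.2988·d_A = (-8.8537,-11.4124)
T_B = V + ((C−V)·d_B)·d_B = V + 8.2988·d_B = (-0.7641,-21.1940)
sweep = 180° − θ = 80.2270°

center=(-10.6142,-21.1043) T_A=(-8.8537,-11.4124) T_B=(-0.7641,-21.1940) sweep=80.2270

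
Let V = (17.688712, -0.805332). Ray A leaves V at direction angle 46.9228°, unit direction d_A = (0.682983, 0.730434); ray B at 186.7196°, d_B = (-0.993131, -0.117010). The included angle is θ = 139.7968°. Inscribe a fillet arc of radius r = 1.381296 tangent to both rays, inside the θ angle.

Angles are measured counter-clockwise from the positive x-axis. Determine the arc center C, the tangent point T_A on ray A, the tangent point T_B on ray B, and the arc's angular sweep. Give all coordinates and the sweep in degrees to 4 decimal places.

bisector direction at 116.8212° = (-0.451208,0.892419)
center distance |VC| = r/sin(θ/2) = 1.381296/sin(69.8984°) = 1.470896
C = V + |VC|·bis = (17.0250,0.5073)
T_A = V + ((C−V)·d_A)·d_A = V + 0.5055·d_A = (18.0340,-0.4361)
T_B = V + ((C−V)·d_B)·d_B = V + 0.5055·d_B = (17.1867,-0.8645)
sweep = 180° − θ = 40.2032°

center=(17.0250,0.5073) T_A=(18.0340,-0.4361) T_B=(17.1867,-0.8645) sweep=40.2032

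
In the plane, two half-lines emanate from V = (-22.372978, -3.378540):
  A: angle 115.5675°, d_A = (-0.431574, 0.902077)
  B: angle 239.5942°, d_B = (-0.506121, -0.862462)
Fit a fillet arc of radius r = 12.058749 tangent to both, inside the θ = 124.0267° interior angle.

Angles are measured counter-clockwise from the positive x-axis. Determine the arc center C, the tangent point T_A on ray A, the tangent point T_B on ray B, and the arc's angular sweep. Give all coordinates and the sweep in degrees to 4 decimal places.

center=(-36.0165,-2.8021) T_A=(-25.1386,2.4021) T_B=(-25.6163,-8.9053) sweep=55.9733

bisector direction at 177.5808° = (-0.999109,0.042210)
center distance |VC| = r/sin(θ/2) = 12.058749/sin(62.0134°) = 13.655687
C = V + |VC|·bis = (-36.0165,-2.8021)
T_A = V + ((C−V)·d_A)·d_A = V + 6.4081·d_A = (-25.1386,2.4021)
T_B = V + ((C−V)·d_B)·d_B = V + 6.4081·d_B = (-25.6163,-8.9053)
sweep = 180° − θ = 55.9733°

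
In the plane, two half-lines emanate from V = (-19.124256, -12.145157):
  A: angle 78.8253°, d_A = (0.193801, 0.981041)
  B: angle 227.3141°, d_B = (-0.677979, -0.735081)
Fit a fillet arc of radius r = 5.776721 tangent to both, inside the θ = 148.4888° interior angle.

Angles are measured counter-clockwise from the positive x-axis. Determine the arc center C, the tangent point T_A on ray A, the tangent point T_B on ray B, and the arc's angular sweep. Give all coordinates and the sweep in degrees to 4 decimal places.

center=(-24.4756,-9.4267) T_A=(-18.8084,-10.5462) T_B=(-20.2292,-13.3432) sweep=31.5112

bisector direction at 153.0697° = (-0.891558,0.452906)
center distance |VC| = r/sin(θ/2) = 5.776721/sin(74.2444°) = 6.002233
C = V + |VC|·bis = (-24.4756,-9.4267)
T_A = V + ((C−V)·d_A)·d_A = V + 1.6298·d_A = (-18.8084,-10.5462)
T_B = V + ((C−V)·d_B)·d_B = V + 1.6298·d_B = (-20.2292,-13.3432)
sweep = 180° − θ = 31.5112°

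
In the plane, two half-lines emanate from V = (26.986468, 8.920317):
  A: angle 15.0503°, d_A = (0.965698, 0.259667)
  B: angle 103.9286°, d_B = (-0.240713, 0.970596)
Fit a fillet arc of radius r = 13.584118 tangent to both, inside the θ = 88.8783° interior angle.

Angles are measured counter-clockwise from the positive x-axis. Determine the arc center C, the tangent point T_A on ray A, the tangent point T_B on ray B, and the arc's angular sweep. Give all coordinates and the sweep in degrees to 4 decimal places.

bisector direction at 59.4895° = (0.507697,0.861536)
center distance |VC| = r/sin(θ/2) = 13.584118/sin(44.4391°) = 19.401687
C = V + |VC|·bis = (36.8366,25.6356)
T_A = V + ((C−V)·d_A)·d_A = V + 13.8527·d_A = (40.3640,12.5174)
T_B = V + ((C−V)·d_B)·d_B = V + 13.8527·d_B = (23.6519,22.3657)
sweep = 180° − θ = 91.1217°

center=(36.8366,25.6356) T_A=(40.3640,12.5174) T_B=(23.6519,22.3657) sweep=91.1217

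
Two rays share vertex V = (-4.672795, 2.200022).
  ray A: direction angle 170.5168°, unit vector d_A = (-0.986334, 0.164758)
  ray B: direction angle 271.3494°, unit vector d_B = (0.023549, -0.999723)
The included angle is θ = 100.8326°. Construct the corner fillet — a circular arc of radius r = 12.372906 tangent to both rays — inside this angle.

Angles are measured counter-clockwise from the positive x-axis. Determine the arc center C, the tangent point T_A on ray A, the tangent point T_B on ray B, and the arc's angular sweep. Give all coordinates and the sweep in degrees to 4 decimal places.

center=(-16.8014,-8.3183) T_A=(-14.7628,3.8855) T_B=(-4.4319,-8.0270) sweep=79.1674

bisector direction at 220.9331° = (-0.755475,-0.655177)
center distance |VC| = r/sin(θ/2) = 12.372906/sin(50.4163°) = 16.054228
C = V + |VC|·bis = (-16.8014,-8.3183)
T_A = V + ((C−V)·d_A)·d_A = V + 10.2298·d_A = (-14.7628,3.8855)
T_B = V + ((C−V)·d_B)·d_B = V + 10.2298·d_B = (-4.4319,-8.0270)
sweep = 180° − θ = 79.1674°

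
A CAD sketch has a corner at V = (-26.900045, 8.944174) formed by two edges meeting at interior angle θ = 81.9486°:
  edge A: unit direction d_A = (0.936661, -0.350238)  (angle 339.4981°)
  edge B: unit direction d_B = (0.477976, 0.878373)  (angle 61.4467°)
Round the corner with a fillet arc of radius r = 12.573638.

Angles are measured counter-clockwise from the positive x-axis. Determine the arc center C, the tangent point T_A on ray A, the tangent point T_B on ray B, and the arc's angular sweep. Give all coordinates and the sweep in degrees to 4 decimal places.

bisector direction at 20.4724° = (0.936841,0.349756)
center distance |VC| = r/sin(θ/2) = 12.573638/sin(40.9743°) = 19.175303
C = V + |VC|·bis = (-8.9358,15.6509)
T_A = V + ((C−V)·d_A)·d_A = V + 14.4774·d_A = (-13.3396,3.8736)
T_B = V + ((C−V)·d_B)·d_B = V + 14.4774·d_B = (-19.9802,21.6608)
sweep = 180° − θ = 98.0514°

center=(-8.9358,15.6509) T_A=(-13.3396,3.8736) T_B=(-19.9802,21.6608) sweep=98.0514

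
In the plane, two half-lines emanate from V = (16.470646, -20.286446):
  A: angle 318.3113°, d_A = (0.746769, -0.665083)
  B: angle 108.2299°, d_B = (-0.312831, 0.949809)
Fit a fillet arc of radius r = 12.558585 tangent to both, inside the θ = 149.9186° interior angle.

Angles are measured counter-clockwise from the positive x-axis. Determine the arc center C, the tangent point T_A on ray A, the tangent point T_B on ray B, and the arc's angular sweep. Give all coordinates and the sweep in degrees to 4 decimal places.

bisector direction at 33.2706° = (0.836089,0.548594)
center distance |VC| = r/sin(θ/2) = 12.558585/sin(74.9593°) = 13.004082
C = V + |VC|·bis = (27.3432,-13.1525)
T_A = V + ((C−V)·d_A)·d_A = V + 3.3746·d_A = (18.9907,-22.5309)
T_B = V + ((C−V)·d_B)·d_B = V + 3.3746·d_B = (15.4150,-17.0812)
sweep = 180° − θ = 30.0814°

center=(27.3432,-13.1525) T_A=(18.9907,-22.5309) T_B=(15.4150,-17.0812) sweep=30.0814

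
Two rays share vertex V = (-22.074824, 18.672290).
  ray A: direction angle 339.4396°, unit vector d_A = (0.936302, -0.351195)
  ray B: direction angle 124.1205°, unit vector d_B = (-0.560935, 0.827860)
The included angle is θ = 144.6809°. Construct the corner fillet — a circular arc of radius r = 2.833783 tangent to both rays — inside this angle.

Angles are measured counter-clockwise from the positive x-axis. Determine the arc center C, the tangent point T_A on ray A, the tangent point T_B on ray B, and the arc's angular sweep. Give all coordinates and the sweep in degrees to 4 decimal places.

bisector direction at 51.7800° = (0.618682,0.785642)
center distance |VC| = r/sin(θ/2) = 2.833783/sin(72.3405°) = 2.973927
C = V + |VC|·bis = (-20.2349,21.0087)
T_A = V + ((C−V)·d_A)·d_A = V + 0.9022·d_A = (-21.2301,18.3555)
T_B = V + ((C−V)·d_B)·d_B = V + 0.9022·d_B = (-22.5809,19.4192)
sweep = 180° − θ = 35.3191°

center=(-20.2349,21.0087) T_A=(-21.2301,18.3555) T_B=(-22.5809,19.4192) sweep=35.3191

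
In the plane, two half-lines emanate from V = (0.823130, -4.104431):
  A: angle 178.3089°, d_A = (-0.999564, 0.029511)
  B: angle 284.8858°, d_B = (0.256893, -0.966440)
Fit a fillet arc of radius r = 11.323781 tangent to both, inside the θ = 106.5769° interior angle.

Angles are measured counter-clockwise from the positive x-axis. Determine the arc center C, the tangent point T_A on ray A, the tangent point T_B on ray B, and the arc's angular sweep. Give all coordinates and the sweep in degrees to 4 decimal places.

center=(-7.9514,-15.1741) T_A=(-7.6172,-3.8552) T_B=(2.9923,-12.2651) sweep=73.4231

bisector direction at 231.5974° = (-0.621184,-0.783665)
center distance |VC| = r/sin(θ/2) = 11.323781/sin(53.2884°) = 14.125501
C = V + |VC|·bis = (-7.9514,-15.1741)
T_A = V + ((C−V)·d_A)·d_A = V + 8.4440·d_A = (-7.6172,-3.8552)
T_B = V + ((C−V)·d_B)·d_B = V + 8.4440·d_B = (2.9923,-12.2651)
sweep = 180° − θ = 73.4231°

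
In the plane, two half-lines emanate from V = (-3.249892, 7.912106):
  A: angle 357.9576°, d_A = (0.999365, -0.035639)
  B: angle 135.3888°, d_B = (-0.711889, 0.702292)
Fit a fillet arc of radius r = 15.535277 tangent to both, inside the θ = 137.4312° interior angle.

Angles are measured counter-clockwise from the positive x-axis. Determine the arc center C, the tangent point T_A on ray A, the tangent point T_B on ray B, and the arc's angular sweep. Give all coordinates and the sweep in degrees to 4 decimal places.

bisector direction at 66.6732° = (0.395975,0.918261)
center distance |VC| = r/sin(θ/2) = 15.535277/sin(68.7156°) = 16.672507
C = V + |VC|·bis = (3.3520,23.2218)
T_A = V + ((C−V)·d_A)·d_A = V + 6.0521·d_A = (2.7983,7.6964)
T_B = V + ((C−V)·d_B)·d_B = V + 6.0521·d_B = (-7.5583,12.1624)
sweep = 180° − θ = 42.5688°

center=(3.3520,23.2218) T_A=(2.7983,7.6964) T_B=(-7.5583,12.1624) sweep=42.5688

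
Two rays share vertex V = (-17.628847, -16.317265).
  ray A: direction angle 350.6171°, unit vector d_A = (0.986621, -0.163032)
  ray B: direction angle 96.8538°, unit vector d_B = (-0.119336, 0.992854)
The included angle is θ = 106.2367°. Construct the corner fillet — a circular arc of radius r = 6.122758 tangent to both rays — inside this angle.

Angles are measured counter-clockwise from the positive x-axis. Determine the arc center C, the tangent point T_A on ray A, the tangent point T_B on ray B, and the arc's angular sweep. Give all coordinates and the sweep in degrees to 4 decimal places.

center=(-12.0981,-11.0254) T_A=(-13.0963,-17.0662) T_B=(-18.1771,-11.7561) sweep=73.7633

bisector direction at 43.7355° = (0.722540,0.691330)
center distance |VC| = r/sin(θ/2) = 6.122758/sin(53.1183°) = 7.654625
C = V + |VC|·bis = (-12.0981,-11.0254)
T_A = V + ((C−V)·d_A)·d_A = V + 4.5940·d_A = (-13.0963,-17.0662)
T_B = V + ((C−V)·d_B)·d_B = V + 4.5940·d_B = (-18.1771,-11.7561)
sweep = 180° − θ = 73.7633°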